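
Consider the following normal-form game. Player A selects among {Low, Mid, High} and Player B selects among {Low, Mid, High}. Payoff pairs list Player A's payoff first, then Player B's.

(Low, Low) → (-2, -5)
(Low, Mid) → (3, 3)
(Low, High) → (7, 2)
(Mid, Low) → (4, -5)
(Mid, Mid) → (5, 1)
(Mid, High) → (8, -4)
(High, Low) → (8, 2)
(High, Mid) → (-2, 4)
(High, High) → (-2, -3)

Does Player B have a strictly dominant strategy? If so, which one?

Mid

A strategy is strictly dominant if it gives Player B a strictly higher payoff than every other strategy, against every choice by the opponent.
Mid strictly dominates: vs Low: 3 > each of {-5, 2}; vs Mid: 1 > each of {-5, -4}; vs High: 4 > each of {2, -3}.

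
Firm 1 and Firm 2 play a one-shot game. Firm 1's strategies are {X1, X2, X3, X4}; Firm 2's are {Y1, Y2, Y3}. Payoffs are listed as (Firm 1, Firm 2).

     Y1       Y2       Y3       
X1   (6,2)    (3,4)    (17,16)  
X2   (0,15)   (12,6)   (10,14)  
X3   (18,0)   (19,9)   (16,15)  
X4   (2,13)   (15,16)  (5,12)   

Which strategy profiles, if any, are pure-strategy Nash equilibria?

(X1, Y3)

A profile is a Nash equilibrium when each player is best-responding to the other.
Firm 1's best responses — vs Y1: X3 (payoff 18); vs Y2: X3 (payoff 19); vs Y3: X1 (payoff 17).
Firm 2's best responses — vs X1: Y3 (payoff 16); vs X2: Y1 (payoff 15); vs X3: Y3 (payoff 15); vs X4: Y2 (payoff 16).
The only mutual best response is (X1, Y3); neither player gains by switching there.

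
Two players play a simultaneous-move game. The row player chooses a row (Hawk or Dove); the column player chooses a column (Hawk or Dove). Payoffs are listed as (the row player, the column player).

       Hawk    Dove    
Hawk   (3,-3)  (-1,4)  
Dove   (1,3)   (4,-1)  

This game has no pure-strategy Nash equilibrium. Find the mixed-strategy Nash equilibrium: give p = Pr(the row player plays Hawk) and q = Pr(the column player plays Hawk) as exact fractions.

In a mixed NE each player is indifferent between their pure strategies, so the opponent's mix sets the indifference.
The column player indifferent between Hawk and Dove: p·(-3) + (1−p)·3 = p·4 + (1−p)·(-1) ⟹ 3 + (-6)p = (-1) + 5p ⟹ p = 4/11.
The row player indifferent between Hawk and Dove: q·3 + (1−q)·(-1) = q·1 + (1−q)·4 ⟹ (-1) + 4q = 4 + (-3)q ⟹ q = 5/7.

p = 4/11, q = 5/7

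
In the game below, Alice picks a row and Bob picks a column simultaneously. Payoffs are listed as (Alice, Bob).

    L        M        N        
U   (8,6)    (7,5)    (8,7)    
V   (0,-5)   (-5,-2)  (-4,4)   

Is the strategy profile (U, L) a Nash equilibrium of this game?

No

Holding Bob at L: Alice gets 8 from U, versus 0 from V. No profitable deviation for Alice.
Holding Alice at U: Bob gets 6 from L but could get 7 by switching to N. Bob has a profitable deviation.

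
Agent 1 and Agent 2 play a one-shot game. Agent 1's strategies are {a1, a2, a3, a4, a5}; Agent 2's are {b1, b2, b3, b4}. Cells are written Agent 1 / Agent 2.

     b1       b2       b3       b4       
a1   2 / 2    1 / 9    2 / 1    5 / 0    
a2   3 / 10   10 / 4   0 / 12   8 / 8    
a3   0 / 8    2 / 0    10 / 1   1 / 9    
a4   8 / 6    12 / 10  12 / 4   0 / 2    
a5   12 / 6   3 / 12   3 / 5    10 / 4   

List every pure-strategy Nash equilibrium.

Check mutual best responses: a cell is a NE iff neither player can gain by unilaterally deviating.
Agent 1's best responses — vs b1: a5 (payoff 12); vs b2: a4 (payoff 12); vs b3: a4 (payoff 12); vs b4: a5 (payoff 10).
Agent 2's best responses — vs a1: b2 (payoff 9); vs a2: b3 (payoff 12); vs a3: b4 (payoff 9); vs a4: b2 (payoff 10); vs a5: b2 (payoff 12).
The only mutual best response is (a4, b2); neither player gains by switching there.

(a4, b2)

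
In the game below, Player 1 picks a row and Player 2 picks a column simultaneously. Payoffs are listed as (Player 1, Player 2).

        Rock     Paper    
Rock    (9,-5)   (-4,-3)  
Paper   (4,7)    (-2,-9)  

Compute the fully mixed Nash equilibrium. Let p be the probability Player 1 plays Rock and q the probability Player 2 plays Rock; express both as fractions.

Each player's mixing probability is pinned down by making the *other* player indifferent.
Player 2 indifferent between Rock and Paper: p·(-5) + (1−p)·7 = p·(-3) + (1−p)·(-9) ⟹ 7 + (-12)p = (-9) + 6p ⟹ p = 8/9.
Player 1 indifferent between Rock and Paper: q·9 + (1−q)·(-4) = q·4 + (1−q)·(-2) ⟹ (-4) + 13q = (-2) + 6q ⟹ q = 2/7.

p = 8/9, q = 2/7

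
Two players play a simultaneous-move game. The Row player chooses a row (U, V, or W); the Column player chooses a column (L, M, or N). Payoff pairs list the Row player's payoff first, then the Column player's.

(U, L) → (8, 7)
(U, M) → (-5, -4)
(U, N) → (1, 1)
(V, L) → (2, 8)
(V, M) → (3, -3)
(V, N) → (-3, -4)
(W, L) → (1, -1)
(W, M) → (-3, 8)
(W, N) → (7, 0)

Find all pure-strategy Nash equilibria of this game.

(U, L)

Check mutual best responses: a cell is a NE iff neither player can gain by unilaterally deviating.
The Row player's best responses — vs L: U (payoff 8); vs M: V (payoff 3); vs N: W (payoff 7).
The Column player's best responses — vs U: L (payoff 7); vs V: L (payoff 8); vs W: M (payoff 8).
The only mutual best response is (U, L); neither player gains by switching there.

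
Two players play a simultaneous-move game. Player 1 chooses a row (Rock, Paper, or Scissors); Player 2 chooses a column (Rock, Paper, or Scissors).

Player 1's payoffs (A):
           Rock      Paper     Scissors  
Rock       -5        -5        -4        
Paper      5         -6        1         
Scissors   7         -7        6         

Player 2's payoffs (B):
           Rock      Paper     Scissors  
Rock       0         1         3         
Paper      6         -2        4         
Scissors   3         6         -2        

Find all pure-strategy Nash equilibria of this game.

A profile is a Nash equilibrium when each player is best-responding to the other.
Player 1's best responses — vs Rock: Scissors (payoff 7); vs Paper: Rock (payoff -5); vs Scissors: Scissors (payoff 6).
Player 2's best responses — vs Rock: Scissors (payoff 3); vs Paper: Rock (payoff 6); vs Scissors: Paper (payoff 6).
No cell has both players best-responding. For instance, Player 1's best reply to Rock is Scissors, but against Scissors Player 2 prefers Paper over Rock.

There is no pure-strategy Nash equilibrium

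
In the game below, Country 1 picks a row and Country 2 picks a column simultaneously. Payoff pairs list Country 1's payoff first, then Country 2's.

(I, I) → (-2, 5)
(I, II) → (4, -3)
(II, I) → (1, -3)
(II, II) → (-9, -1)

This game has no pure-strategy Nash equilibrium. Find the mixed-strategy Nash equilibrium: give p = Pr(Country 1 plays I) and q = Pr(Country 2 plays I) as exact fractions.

p = 1/5, q = 13/16

In a mixed NE each player is indifferent between their pure strategies, so the opponent's mix sets the indifference.
Country 2 indifferent between I and II: p·5 + (1−p)·(-3) = p·(-3) + (1−p)·(-1) ⟹ (-3) + 8p = (-1) + (-2)p ⟹ p = 1/5.
Country 1 indifferent between I and II: q·(-2) + (1−q)·4 = q·1 + (1−q)·(-9) ⟹ 4 + (-6)q = (-9) + 10q ⟹ q = 13/16.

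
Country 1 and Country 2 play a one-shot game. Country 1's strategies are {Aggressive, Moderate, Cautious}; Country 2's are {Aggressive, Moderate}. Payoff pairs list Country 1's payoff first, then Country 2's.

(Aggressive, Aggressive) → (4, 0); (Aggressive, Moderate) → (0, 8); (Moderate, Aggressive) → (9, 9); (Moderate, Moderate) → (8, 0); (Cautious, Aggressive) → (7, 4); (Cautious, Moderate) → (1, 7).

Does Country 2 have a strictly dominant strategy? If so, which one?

No strictly dominant strategy

A strategy is strictly dominant if it gives Country 2 a strictly higher payoff than every other strategy, against every choice by the opponent.
Aggressive is not dominant: against Aggressive, Moderate gives 8 > 0.
Moderate is not dominant: against Moderate, Aggressive gives 9 > 0.
No single strategy is best against every opponent action.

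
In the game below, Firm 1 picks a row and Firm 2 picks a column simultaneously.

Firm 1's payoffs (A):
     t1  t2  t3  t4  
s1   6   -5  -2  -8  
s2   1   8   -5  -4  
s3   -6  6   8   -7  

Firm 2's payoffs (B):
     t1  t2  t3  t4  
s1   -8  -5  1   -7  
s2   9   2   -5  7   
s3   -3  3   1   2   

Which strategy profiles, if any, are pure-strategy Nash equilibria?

Check mutual best responses: a cell is a NE iff neither player can gain by unilaterally deviating.
Firm 1's best responses — vs t1: s1 (payoff 6); vs t2: s2 (payoff 8); vs t3: s3 (payoff 8); vs t4: s2 (payoff -4).
Firm 2's best responses — vs s1: t3 (payoff 1); vs s2: t1 (payoff 9); vs s3: t2 (payoff 3).
No cell has both players best-responding. For instance, Firm 1's best reply to t2 is s2, but against s2 Firm 2 prefers t1 over t2.

None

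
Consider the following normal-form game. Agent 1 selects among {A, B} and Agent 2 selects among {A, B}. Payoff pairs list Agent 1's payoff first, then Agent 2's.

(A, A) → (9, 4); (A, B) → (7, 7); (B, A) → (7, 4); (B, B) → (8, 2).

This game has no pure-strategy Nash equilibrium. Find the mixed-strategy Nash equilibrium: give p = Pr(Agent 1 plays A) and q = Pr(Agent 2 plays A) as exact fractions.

In a mixed NE each player is indifferent between their pure strategies, so the opponent's mix sets the indifference.
Agent 2 indifferent between A and B: p·4 + (1−p)·4 = p·7 + (1−p)·2 ⟹ 4 + 0p = 2 + 5p ⟹ p = 2/5.
Agent 1 indifferent between A and B: q·9 + (1−q)·7 = q·7 + (1−q)·8 ⟹ 7 + 2q = 8 + (-1)q ⟹ q = 1/3.

p = 2/5, q = 1/3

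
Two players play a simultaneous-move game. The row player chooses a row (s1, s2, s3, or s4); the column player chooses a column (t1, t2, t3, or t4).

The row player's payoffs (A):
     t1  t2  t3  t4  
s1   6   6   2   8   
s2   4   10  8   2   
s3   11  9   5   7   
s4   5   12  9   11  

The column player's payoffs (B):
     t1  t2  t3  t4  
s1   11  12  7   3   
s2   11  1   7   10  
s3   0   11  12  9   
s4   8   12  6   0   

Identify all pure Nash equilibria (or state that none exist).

A profile is a Nash equilibrium when each player is best-responding to the other.
The row player's best responses — vs t1: s3 (payoff 11); vs t2: s4 (payoff 12); vs t3: s4 (payoff 9); vs t4: s4 (payoff 11).
The column player's best responses — vs s1: t2 (payoff 12); vs s2: t1 (payoff 11); vs s3: t3 (payoff 12); vs s4: t2 (payoff 12).
The only mutual best response is (s4, t2); neither player gains by switching there.

(s4, t2)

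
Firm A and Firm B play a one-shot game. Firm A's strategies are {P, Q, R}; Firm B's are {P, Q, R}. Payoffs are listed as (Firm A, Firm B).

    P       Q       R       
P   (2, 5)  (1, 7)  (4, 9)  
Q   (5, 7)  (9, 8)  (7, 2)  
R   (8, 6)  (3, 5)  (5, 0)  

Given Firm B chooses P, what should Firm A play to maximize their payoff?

With Firm B fixed at P, Firm A's payoffs are: P → 2, Q → 5, R → 8.
The maximum is 8, achieved by R.

R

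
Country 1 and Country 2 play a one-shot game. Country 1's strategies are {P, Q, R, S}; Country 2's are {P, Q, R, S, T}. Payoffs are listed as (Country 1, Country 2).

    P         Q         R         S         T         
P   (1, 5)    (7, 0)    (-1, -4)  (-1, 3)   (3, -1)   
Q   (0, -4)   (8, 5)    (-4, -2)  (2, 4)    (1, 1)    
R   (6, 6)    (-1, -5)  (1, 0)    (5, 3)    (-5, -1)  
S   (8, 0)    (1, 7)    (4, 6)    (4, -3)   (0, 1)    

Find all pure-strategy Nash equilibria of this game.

(Q, Q)

Find each player's best response to every opponent strategy; NE are the intersections.
Country 1's best responses — vs P: S (payoff 8); vs Q: Q (payoff 8); vs R: S (payoff 4); vs S: R (payoff 5); vs T: P (payoff 3).
Country 2's best responses — vs P: P (payoff 5); vs Q: Q (payoff 5); vs R: P (payoff 6); vs S: Q (payoff 7).
The only mutual best response is (Q, Q); neither player gains by switching there.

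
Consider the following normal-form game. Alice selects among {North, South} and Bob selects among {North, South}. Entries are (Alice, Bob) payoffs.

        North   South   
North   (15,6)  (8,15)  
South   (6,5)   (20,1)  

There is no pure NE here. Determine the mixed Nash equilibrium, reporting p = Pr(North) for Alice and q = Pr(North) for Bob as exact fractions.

p = 4/13, q = 4/7

In a mixed NE each player is indifferent between their pure strategies, so the opponent's mix sets the indifference.
Bob indifferent between North and South: p·6 + (1−p)·5 = p·15 + (1−p)·1 ⟹ 5 + 1p = 1 + 14p ⟹ p = 4/13.
Alice indifferent between North and South: q·15 + (1−q)·8 = q·6 + (1−q)·20 ⟹ 8 + 7q = 20 + (-14)q ⟹ q = 4/7.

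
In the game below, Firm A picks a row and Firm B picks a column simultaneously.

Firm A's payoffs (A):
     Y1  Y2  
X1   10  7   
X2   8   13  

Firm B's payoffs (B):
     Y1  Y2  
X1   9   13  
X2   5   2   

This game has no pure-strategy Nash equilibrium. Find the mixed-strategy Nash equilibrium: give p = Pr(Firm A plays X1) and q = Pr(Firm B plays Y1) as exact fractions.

p = 3/7, q = 3/4

Each player's mixing probability is pinned down by making the *other* player indifferent.
Firm B indifferent between Y1 and Y2: p·9 + (1−p)·5 = p·13 + (1−p)·2 ⟹ 5 + 4p = 2 + 11p ⟹ p = 3/7.
Firm A indifferent between X1 and X2: q·10 + (1−q)·7 = q·8 + (1−q)·13 ⟹ 7 + 3q = 13 + (-5)q ⟹ q = 3/4.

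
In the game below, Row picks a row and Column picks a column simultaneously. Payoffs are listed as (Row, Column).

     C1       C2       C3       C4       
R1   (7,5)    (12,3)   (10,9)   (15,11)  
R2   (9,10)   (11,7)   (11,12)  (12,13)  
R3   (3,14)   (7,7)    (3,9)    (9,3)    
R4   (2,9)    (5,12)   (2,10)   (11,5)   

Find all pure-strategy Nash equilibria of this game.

A profile is a Nash equilibrium when each player is best-responding to the other.
Row's best responses — vs C1: R2 (payoff 9); vs C2: R1 (payoff 12); vs C3: R2 (payoff 11); vs C4: R1 (payoff 15).
Column's best responses — vs R1: C4 (payoff 11); vs R2: C4 (payoff 13); vs R3: C1 (payoff 14); vs R4: C2 (payoff 12).
The only mutual best response is (R1, C4); neither player gains by switching there.

(R1, C4)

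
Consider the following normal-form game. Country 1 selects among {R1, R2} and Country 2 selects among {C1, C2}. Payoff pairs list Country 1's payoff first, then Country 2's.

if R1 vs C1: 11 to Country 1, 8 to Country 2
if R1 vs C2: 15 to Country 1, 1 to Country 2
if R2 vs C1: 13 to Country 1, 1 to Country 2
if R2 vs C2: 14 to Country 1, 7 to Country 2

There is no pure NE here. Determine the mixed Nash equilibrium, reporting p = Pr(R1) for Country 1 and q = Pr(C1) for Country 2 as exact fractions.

Each player's mixing probability is pinned down by making the *other* player indifferent.
Country 2 indifferent between C1 and C2: p·8 + (1−p)·1 = p·1 + (1−p)·7 ⟹ 1 + 7p = 7 + (-6)p ⟹ p = 6/13.
Country 1 indifferent between R1 and R2: q·11 + (1−q)·15 = q·13 + (1−q)·14 ⟹ 15 + (-4)q = 14 + (-1)q ⟹ q = 1/3.

p = 6/13, q = 1/3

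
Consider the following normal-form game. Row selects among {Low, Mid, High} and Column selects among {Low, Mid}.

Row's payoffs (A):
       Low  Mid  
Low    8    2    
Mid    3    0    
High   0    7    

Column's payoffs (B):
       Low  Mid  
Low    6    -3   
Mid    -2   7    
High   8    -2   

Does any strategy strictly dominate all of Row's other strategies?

No strictly dominant strategy

A strategy is strictly dominant if it gives Row a strictly higher payoff than every other strategy, against every choice by the opponent.
Low is not dominant: against Mid, High gives 7 > 2.
Mid is not dominant: against Low, Low gives 8 > 3.
High is not dominant: against Low, Low gives 8 > 0.
No single strategy is best against every opponent action.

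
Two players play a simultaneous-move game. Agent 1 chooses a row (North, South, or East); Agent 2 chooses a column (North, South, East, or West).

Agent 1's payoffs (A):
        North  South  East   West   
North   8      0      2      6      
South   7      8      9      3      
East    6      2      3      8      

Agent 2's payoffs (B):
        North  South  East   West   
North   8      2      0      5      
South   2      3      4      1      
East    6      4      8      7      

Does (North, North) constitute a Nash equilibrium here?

Holding Agent 2 at North: Agent 1 gets 8 from North, versus 7 from South, 6 from East. No profitable deviation for Agent 1.
Holding Agent 1 at North: Agent 2 gets 8 from North, versus 2 from South, 0 from East, 5 from West. No profitable deviation for Agent 2 either.

Yes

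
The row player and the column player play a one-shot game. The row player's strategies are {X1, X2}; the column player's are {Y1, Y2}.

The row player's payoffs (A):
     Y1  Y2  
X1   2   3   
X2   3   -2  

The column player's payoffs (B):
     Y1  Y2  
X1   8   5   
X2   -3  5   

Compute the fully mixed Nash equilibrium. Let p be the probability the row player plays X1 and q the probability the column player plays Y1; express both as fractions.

p = 8/11, q = 5/6

Each player's mixing probability is pinned down by making the *other* player indifferent.
The column player indifferent between Y1 and Y2: p·8 + (1−p)·(-3) = p·5 + (1−p)·5 ⟹ (-3) + 11p = 5 + 0p ⟹ p = 8/11.
The row player indifferent between X1 and X2: q·2 + (1−q)·3 = q·3 + (1−q)·(-2) ⟹ 3 + (-1)q = (-2) + 5q ⟹ q = 5/6.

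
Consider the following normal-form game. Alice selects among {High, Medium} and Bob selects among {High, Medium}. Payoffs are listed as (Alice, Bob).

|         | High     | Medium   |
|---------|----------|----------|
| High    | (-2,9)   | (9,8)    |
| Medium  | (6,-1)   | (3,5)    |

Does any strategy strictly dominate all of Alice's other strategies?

No strictly dominant strategy

A strategy is strictly dominant if it gives Alice a strictly higher payoff than every other strategy, against every choice by the opponent.
High is not dominant: against High, Medium gives 6 > -2.
Medium is not dominant: against Medium, High gives 9 > 3.
No single strategy is best against every opponent action.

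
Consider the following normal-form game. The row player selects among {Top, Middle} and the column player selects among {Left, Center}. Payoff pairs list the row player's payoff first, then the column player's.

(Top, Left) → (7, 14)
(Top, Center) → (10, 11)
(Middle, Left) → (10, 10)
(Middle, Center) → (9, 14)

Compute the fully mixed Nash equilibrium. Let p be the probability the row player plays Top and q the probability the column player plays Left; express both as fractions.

p = 4/7, q = 1/4

Each player's mixing probability is pinned down by making the *other* player indifferent.
The column player indifferent between Left and Center: p·14 + (1−p)·10 = p·11 + (1−p)·14 ⟹ 10 + 4p = 14 + (-3)p ⟹ p = 4/7.
The row player indifferent between Top and Middle: q·7 + (1−q)·10 = q·10 + (1−q)·9 ⟹ 10 + (-3)q = 9 + 1q ⟹ q = 1/4.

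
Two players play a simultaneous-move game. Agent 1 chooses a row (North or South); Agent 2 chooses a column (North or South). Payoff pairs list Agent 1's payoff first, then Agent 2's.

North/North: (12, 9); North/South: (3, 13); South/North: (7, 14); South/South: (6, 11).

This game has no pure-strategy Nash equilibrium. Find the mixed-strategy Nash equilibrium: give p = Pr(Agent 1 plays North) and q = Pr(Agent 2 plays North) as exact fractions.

Each player's mixing probability is pinned down by making the *other* player indifferent.
Agent 2 indifferent between North and South: p·9 + (1−p)·14 = p·13 + (1−p)·11 ⟹ 14 + (-5)p = 11 + 2p ⟹ p = 3/7.
Agent 1 indifferent between North and South: q·12 + (1−q)·3 = q·7 + (1−q)·6 ⟹ 3 + 9q = 6 + 1q ⟹ q = 3/8.

p = 3/7, q = 3/8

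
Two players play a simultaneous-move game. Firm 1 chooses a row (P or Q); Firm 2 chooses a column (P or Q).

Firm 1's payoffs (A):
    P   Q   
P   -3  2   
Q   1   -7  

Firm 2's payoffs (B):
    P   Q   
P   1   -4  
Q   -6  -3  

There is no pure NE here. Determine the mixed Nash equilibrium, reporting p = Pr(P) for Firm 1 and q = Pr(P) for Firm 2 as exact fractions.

p = 3/8, q = 9/13

Each player's mixing probability is pinned down by making the *other* player indifferent.
Firm 2 indifferent between P and Q: p·1 + (1−p)·(-6) = p·(-4) + (1−p)·(-3) ⟹ (-6) + 7p = (-3) + (-1)p ⟹ p = 3/8.
Firm 1 indifferent between P and Q: q·(-3) + (1−q)·2 = q·1 + (1−q)·(-7) ⟹ 2 + (-5)q = (-7) + 8q ⟹ q = 9/13.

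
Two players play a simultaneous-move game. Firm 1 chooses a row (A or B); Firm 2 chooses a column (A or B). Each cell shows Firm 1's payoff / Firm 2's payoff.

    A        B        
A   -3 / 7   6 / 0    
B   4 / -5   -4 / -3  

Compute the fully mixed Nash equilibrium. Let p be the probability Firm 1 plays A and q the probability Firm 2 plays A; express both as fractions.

p = 2/9, q = 10/17

In a mixed NE each player is indifferent between their pure strategies, so the opponent's mix sets the indifference.
Firm 2 indifferent between A and B: p·7 + (1−p)·(-5) = p·0 + (1−p)·(-3) ⟹ (-5) + 12p = (-3) + 3p ⟹ p = 2/9.
Firm 1 indifferent between A and B: q·(-3) + (1−q)·6 = q·4 + (1−q)·(-4) ⟹ 6 + (-9)q = (-4) + 8q ⟹ q = 10/17.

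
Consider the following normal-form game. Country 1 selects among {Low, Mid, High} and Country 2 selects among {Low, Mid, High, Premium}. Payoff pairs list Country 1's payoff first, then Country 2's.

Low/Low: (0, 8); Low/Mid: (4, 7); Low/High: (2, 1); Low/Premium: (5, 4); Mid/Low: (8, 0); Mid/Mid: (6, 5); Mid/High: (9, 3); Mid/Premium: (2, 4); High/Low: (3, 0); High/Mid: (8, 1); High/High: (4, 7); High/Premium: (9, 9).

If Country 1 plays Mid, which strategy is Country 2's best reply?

With Country 1 fixed at Mid, Country 2's payoffs are: Low → 0, Mid → 5, High → 3, Premium → 4.
The maximum is 5, achieved by Mid.

Mid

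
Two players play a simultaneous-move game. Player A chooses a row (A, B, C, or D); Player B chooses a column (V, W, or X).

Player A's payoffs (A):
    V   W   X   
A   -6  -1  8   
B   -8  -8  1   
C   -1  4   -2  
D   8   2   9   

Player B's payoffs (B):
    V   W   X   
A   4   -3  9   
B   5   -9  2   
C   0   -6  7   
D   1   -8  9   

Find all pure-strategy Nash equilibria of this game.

A profile is a Nash equilibrium when each player is best-responding to the other.
Player A's best responses — vs V: D (payoff 8); vs W: C (payoff 4); vs X: D (payoff 9).
Player B's best responses — vs A: X (payoff 9); vs B: V (payoff 5); vs C: X (payoff 7); vs D: X (payoff 9).
The only mutual best response is (D, X); neither player gains by switching there.

(D, X)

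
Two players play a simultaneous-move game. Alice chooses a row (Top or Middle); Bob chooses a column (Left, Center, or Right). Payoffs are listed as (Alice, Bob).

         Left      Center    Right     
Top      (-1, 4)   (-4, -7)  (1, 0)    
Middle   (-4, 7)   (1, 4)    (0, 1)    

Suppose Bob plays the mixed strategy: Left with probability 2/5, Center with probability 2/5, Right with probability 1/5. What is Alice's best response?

Middle

Alice's best reply maximizes expected payoff against the mix.
Top: (2/5)·(-1) + (2/5)·(-4) + (1/5)·1 = -9/5
Middle: (2/5)·(-4) + (2/5)·1 + (1/5)·0 = -6/5
Highest expected payoff is -6/5, from Middle.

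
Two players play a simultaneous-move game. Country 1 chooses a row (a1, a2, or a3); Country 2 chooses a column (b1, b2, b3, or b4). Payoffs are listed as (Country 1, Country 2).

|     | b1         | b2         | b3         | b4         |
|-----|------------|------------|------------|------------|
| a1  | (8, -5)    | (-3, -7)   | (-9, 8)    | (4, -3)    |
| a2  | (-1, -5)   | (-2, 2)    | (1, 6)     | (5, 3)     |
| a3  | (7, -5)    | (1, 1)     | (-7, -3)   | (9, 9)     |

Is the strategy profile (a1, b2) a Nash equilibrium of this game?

Holding Country 2 at b2: Country 1 gets -3 from a1 but could get 1 by switching to a3. Country 1 has a profitable deviation.

No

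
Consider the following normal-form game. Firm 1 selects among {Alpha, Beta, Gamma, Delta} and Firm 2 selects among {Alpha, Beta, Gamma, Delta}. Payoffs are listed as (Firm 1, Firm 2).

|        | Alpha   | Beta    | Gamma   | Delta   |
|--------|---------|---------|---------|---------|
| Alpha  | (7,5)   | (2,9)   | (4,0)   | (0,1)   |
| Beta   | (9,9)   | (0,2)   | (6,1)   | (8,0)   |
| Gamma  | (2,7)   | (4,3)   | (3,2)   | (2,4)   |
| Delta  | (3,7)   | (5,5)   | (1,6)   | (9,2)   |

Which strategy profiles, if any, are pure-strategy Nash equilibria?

Find each player's best response to every opponent strategy; NE are the intersections.
Firm 1's best responses — vs Alpha: Beta (payoff 9); vs Beta: Delta (payoff 5); vs Gamma: Beta (payoff 6); vs Delta: Delta (payoff 9).
Firm 2's best responses — vs Alpha: Beta (payoff 9); vs Beta: Alpha (payoff 9); vs Gamma: Alpha (payoff 7); vs Delta: Alpha (payoff 7).
The only mutual best response is (Beta, Alpha); neither player gains by switching there.

(Beta, Alpha)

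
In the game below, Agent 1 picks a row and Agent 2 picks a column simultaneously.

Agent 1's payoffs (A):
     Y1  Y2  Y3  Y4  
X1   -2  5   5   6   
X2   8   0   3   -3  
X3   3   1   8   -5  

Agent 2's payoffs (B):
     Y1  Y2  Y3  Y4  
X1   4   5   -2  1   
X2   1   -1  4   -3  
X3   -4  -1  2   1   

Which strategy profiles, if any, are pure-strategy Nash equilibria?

(X1, Y2) and (X3, Y3)

Find each player's best response to every opponent strategy; NE are the intersections.
Agent 1's best responses — vs Y1: X2 (payoff 8); vs Y2: X1 (payoff 5); vs Y3: X3 (payoff 8); vs Y4: X1 (payoff 6).
Agent 2's best responses — vs X1: Y2 (payoff 5); vs X2: Y3 (payoff 4); vs X3: Y3 (payoff 2).
Mutual best responses occur at (X1, Y2) and (X3, Y3); at each, neither player gains by switching.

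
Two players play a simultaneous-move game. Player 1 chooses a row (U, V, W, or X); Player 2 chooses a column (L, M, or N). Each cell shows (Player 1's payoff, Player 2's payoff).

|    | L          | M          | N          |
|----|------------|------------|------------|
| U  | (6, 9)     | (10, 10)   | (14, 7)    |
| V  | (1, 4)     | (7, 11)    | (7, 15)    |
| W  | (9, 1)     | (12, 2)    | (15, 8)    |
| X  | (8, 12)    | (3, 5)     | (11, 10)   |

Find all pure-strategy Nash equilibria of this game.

(W, N)

Check mutual best responses: a cell is a NE iff neither player can gain by unilaterally deviating.
Player 1's best responses — vs L: W (payoff 9); vs M: W (payoff 12); vs N: W (payoff 15).
Player 2's best responses — vs U: M (payoff 10); vs V: N (payoff 15); vs W: N (payoff 8); vs X: L (payoff 12).
The only mutual best response is (W, N); neither player gains by switching there.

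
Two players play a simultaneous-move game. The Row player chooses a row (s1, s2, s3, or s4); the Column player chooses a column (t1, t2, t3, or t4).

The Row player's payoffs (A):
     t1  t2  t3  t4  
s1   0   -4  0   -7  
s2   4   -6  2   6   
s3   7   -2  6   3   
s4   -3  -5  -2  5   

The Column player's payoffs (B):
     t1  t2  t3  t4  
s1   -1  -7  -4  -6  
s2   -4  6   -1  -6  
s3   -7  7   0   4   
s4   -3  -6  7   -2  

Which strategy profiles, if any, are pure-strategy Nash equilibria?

Check mutual best responses: a cell is a NE iff neither player can gain by unilaterally deviating.
The Row player's best responses — vs t1: s3 (payoff 7); vs t2: s3 (payoff -2); vs t3: s3 (payoff 6); vs t4: s2 (payoff 6).
The Column player's best responses — vs s1: t1 (payoff -1); vs s2: t2 (payoff 6); vs s3: t2 (payoff 7); vs s4: t3 (payoff 7).
The only mutual best response is (s3, t2); neither player gains by switching there.

(s3, t2)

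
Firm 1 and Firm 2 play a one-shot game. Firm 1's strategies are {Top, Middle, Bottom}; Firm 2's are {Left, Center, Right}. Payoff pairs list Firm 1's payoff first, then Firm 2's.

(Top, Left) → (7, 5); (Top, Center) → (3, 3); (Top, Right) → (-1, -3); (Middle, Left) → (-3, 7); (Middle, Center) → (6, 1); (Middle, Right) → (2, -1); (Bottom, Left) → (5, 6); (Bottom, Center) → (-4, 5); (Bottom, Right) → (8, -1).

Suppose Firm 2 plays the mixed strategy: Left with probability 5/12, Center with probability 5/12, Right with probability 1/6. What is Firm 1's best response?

Firm 1's best reply maximizes expected payoff against the mix.
Top: (5/12)·7 + (5/12)·3 + (1/6)·(-1) = 4
Middle: (5/12)·(-3) + (5/12)·6 + (1/6)·2 = 19/12
Bottom: (5/12)·5 + (5/12)·(-4) + (1/6)·8 = 7/4
Highest expected payoff is 4, from Top.

Top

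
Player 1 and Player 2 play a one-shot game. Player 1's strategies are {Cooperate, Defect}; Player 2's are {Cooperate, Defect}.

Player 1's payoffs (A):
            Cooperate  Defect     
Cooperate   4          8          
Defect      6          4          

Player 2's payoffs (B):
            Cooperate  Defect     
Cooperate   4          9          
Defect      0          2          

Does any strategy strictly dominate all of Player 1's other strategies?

A strategy is strictly dominant if it gives Player 1 a strictly higher payoff than every other strategy, against every choice by the opponent.
Cooperate is not dominant: against Cooperate, Defect gives 6 > 4.
Defect is not dominant: against Defect, Cooperate gives 8 > 4.
No single strategy is best against every opponent action.

None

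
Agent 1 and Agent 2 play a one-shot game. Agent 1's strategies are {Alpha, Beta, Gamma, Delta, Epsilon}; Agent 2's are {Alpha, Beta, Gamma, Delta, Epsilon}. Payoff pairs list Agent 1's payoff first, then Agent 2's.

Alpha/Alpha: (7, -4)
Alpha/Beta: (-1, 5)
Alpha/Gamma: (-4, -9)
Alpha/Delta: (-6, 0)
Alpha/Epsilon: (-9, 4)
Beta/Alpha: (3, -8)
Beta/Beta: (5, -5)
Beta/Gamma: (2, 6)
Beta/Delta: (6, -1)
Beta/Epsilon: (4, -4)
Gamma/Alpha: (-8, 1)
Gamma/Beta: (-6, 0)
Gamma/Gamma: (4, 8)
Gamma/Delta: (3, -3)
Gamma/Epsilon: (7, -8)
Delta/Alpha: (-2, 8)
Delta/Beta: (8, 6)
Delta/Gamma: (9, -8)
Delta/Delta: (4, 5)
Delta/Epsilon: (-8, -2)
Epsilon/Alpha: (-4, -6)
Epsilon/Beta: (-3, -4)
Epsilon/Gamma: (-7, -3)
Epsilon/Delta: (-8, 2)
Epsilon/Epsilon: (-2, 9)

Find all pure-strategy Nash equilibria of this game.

None

A profile is a Nash equilibrium when each player is best-responding to the other.
Agent 1's best responses — vs Alpha: Alpha (payoff 7); vs Beta: Delta (payoff 8); vs Gamma: Delta (payoff 9); vs Delta: Beta (payoff 6); vs Epsilon: Gamma (payoff 7).
Agent 2's best responses — vs Alpha: Beta (payoff 5); vs Beta: Gamma (payoff 6); vs Gamma: Gamma (payoff 8); vs Delta: Alpha (payoff 8); vs Epsilon: Epsilon (payoff 9).
No cell has both players best-responding. For instance, Agent 1's best reply to Delta is Beta, but against Beta Agent 2 prefers Gamma over Delta.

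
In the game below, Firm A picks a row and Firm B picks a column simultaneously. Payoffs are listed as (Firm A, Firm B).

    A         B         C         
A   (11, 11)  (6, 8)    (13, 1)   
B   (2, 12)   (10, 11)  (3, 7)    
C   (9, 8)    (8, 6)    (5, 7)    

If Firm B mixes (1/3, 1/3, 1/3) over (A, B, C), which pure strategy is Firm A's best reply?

Compute Firm A's expected payoff from each pure strategy against the given mix.
A: (1/3)·11 + (1/3)·6 + (1/3)·13 = 10
B: (1/3)·2 + (1/3)·10 + (1/3)·3 = 5
C: (1/3)·9 + (1/3)·8 + (1/3)·5 = 22/3
Highest expected payoff is 10, from A.

A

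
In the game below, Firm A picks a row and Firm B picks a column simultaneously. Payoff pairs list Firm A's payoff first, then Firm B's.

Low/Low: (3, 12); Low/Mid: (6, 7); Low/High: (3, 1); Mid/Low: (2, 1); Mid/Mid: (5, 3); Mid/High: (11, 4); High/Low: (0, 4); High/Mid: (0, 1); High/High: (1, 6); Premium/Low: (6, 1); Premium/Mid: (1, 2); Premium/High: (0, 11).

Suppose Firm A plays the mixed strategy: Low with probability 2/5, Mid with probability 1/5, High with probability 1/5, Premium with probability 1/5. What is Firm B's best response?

Low

Compute Firm B's expected payoff from each pure strategy against the given mix.
Low: (2/5)·12 + (1/5)·1 + (1/5)·4 + (1/5)·1 = 6
Mid: (2/5)·7 + (1/5)·3 + (1/5)·1 + (1/5)·2 = 4
High: (2/5)·1 + (1/5)·4 + (1/5)·6 + (1/5)·11 = 23/5
Highest expected payoff is 6, from Low.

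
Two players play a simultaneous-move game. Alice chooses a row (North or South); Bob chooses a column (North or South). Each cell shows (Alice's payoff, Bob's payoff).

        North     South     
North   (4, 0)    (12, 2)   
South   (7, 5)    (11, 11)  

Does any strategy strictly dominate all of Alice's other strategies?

A strategy is strictly dominant if it gives Alice a strictly higher payoff than every other strategy, against every choice by the opponent.
North is not dominant: against North, South gives 7 > 4.
South is not dominant: against South, North gives 12 > 11.
No single strategy is best against every opponent action.

None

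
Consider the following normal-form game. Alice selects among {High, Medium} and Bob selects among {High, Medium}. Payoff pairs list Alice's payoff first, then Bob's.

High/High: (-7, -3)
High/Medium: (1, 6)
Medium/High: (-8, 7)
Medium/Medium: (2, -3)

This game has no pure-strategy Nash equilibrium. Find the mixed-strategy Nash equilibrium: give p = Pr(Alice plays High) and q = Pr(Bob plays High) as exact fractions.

Each player's mixing probability is pinned down by making the *other* player indifferent.
Bob indifferent between High and Medium: p·(-3) + (1−p)·7 = p·6 + (1−p)·(-3) ⟹ 7 + (-10)p = (-3) + 9p ⟹ p = 10/19.
Alice indifferent between High and Medium: q·(-7) + (1−q)·1 = q·(-8) + (1−q)·2 ⟹ 1 + (-8)q = 2 + (-10)q ⟹ q = 1/2.

p = 10/19, q = 1/2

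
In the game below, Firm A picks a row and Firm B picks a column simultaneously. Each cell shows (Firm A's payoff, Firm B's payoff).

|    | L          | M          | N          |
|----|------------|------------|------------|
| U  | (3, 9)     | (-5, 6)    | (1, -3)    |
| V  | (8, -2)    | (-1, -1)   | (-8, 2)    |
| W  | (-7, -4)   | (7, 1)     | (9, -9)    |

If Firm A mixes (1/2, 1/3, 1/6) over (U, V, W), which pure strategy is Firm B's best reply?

L

Compute Firm B's expected payoff from each pure strategy against the given mix.
L: (1/2)·9 + (1/3)·(-2) + (1/6)·(-4) = 19/6
M: (1/2)·6 + (1/3)·(-1) + (1/6)·1 = 17/6
N: (1/2)·(-3) + (1/3)·2 + (1/6)·(-9) = -7/3
Highest expected payoff is 19/6, from L.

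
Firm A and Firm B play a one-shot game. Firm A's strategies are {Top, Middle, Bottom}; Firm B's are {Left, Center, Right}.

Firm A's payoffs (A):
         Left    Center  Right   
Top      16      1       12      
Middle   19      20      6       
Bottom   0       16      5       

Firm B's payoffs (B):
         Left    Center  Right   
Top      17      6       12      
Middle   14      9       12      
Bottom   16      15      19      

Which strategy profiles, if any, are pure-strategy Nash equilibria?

A profile is a Nash equilibrium when each player is best-responding to the other.
Firm A's best responses — vs Left: Middle (payoff 19); vs Center: Middle (payoff 20); vs Right: Top (payoff 12).
Firm B's best responses — vs Top: Left (payoff 17); vs Middle: Left (payoff 14); vs Bottom: Right (payoff 19).
The only mutual best response is (Middle, Left); neither player gains by switching there.

(Middle, Left)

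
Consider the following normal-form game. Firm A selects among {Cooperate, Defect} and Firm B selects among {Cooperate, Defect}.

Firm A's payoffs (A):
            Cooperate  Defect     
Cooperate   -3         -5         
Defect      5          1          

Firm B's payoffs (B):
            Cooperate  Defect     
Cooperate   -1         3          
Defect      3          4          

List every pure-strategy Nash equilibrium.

(Defect, Defect)

A profile is a Nash equilibrium when each player is best-responding to the other.
Firm A's best responses — vs Cooperate: Defect (payoff 5); vs Defect: Defect (payoff 1).
Firm B's best responses — vs Cooperate: Defect (payoff 3); vs Defect: Defect (payoff 4).
The only mutual best response is (Defect, Defect); neither player gains by switching there.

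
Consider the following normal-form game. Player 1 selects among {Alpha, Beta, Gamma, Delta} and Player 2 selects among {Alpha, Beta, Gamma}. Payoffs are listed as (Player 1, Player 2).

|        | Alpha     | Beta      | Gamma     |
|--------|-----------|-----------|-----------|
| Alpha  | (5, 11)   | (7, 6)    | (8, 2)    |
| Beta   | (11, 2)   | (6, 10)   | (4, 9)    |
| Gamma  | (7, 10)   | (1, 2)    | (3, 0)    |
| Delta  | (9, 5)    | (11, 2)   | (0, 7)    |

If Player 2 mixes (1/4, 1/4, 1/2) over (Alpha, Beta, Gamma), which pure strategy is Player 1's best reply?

Alpha

Player 1's best reply maximizes expected payoff against the mix.
Alpha: (1/4)·5 + (1/4)·7 + (1/2)·8 = 7
Beta: (1/4)·11 + (1/4)·6 + (1/2)·4 = 25/4
Gamma: (1/4)·7 + (1/4)·1 + (1/2)·3 = 7/2
Delta: (1/4)·9 + (1/4)·11 + (1/2)·0 = 5
Highest expected payoff is 7, from Alpha.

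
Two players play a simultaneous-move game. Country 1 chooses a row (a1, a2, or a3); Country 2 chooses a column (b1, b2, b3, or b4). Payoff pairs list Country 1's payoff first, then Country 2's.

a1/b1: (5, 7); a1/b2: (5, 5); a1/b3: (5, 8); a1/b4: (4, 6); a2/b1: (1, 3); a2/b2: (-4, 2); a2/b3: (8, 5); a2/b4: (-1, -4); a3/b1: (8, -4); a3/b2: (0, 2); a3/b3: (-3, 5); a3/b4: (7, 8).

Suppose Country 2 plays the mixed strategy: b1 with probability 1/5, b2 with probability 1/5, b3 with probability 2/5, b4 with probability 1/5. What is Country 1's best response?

a1

Compute Country 1's expected payoff from each pure strategy against the given mix.
a1: (1/5)·5 + (1/5)·5 + (2/5)·5 + (1/5)·4 = 24/5
a2: (1/5)·1 + (1/5)·(-4) + (2/5)·8 + (1/5)·(-1) = 12/5
a3: (1/5)·8 + (1/5)·0 + (2/5)·(-3) + (1/5)·7 = 9/5
Highest expected payoff is 24/5, from a1.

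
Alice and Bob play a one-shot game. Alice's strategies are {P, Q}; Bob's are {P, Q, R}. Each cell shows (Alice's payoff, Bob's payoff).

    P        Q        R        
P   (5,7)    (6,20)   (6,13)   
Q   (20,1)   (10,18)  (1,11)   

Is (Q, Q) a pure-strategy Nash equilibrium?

Yes

Holding Bob at Q: Alice gets 10 from Q, versus 6 from P. No profitable deviation for Alice.
Holding Alice at Q: Bob gets 18 from Q, versus 1 from P, 11 from R. No profitable deviation for Bob either.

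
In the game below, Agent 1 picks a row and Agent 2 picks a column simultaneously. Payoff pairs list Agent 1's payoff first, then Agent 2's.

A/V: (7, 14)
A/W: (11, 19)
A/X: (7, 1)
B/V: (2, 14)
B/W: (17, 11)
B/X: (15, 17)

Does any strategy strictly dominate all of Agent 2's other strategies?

A strategy is strictly dominant if it gives Agent 2 a strictly higher payoff than every other strategy, against every choice by the opponent.
V is not dominant: against A, W gives 19 > 14.
W is not dominant: against B, V gives 14 > 11.
X is not dominant: against A, V gives 14 > 1.
No single strategy is best against every opponent action.

None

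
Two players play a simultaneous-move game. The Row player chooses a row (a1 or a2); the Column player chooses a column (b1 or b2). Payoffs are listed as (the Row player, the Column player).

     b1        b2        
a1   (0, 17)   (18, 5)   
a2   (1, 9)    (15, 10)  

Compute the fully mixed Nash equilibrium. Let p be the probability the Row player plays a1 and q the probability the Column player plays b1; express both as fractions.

In a mixed NE each player is indifferent between their pure strategies, so the opponent's mix sets the indifference.
The Column player indifferent between b1 and b2: p·17 + (1−p)·9 = p·5 + (1−p)·10 ⟹ 9 + 8p = 10 + (-5)p ⟹ p = 1/13.
The Row player indifferent between a1 and a2: q·0 + (1−q)·18 = q·1 + (1−q)·15 ⟹ 18 + (-18)q = 15 + (-14)q ⟹ q = 3/4.

p = 1/13, q = 3/4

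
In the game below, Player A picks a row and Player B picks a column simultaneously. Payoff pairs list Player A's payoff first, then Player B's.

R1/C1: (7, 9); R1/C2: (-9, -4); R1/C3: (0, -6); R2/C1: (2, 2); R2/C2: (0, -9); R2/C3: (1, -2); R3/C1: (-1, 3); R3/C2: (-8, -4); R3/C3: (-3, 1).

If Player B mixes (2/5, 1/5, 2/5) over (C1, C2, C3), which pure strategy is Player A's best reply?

R2

Player A's best reply maximizes expected payoff against the mix.
R1: (2/5)·7 + (1/5)·(-9) + (2/5)·0 = 1
R2: (2/5)·2 + (1/5)·0 + (2/5)·1 = 6/5
R3: (2/5)·(-1) + (1/5)·(-8) + (2/5)·(-3) = -16/5
Highest expected payoff is 6/5, from R2.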